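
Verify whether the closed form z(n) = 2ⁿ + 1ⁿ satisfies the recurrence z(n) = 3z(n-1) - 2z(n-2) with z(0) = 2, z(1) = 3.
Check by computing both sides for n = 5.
From the recurrence with z(0) = 2, z(1) = 3:
  z(0) = 2, z(1) = 3, z(2) = 5, z(3) = 9, z(4) = 17, z(5) = 33
  so the recurrence gives z(5) = 33.
From the proposed closed form z(n) = 2ⁿ + 1ⁿ:
  z(5) = 33.
Both sides give 33 at n = 5, and the initial condition(s) match, so the closed form is consistent.

Yes, the closed form is correct.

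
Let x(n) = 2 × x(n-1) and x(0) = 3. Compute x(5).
Computing step by step:
x(0) = 3
x(1) = 2 × 3 = 6
x(2) = 2 × 6 = 12
x(3) = 2 × 12 = 24
x(4) = 2 × 24 = 48
x(5) = 2 × 48 = 96

96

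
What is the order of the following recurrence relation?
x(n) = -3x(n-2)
The order is the largest lag k for which x(n-k) appears. Here the deepest term is x(n-2), so the order is 2.

Order 2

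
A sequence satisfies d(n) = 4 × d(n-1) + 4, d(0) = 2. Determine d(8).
Computing step by step:
d(0) = 2
d(1) = 4 × 2 + 4 = 12
d(2) = 4 × 12 + 4 = 52
d(3) = 4 × 52 + 4 = 212
d(4) = 4 × 212 + 4 = 852
d(5) = 4 × 852 + 4 = 3412
d(6) = 4 × 3412 + 4 = 13652
d(7) = 4 × 13652 + 4 = 54612
d(8) = 4 × 54612 + 4 = 218452

218452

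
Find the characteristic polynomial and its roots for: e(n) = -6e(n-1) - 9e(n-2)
Substitute e(n) = rⁿ and divide through by rⁿ⁻²: r² + 6r + 9 = 0
Factor: (r + 3)² = 0, so r = -3 (double root).
General solution: e(n) = (A + Bn)·(-3)ⁿ

Characteristic: r² + 6r + 9 = 0, Roots: r = -3 (double root)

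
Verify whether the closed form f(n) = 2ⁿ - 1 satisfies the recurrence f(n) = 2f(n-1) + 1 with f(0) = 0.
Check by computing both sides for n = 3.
From the recurrence with f(0) = 0:
  f(0) = 0, f(1) = 1, f(2) = 3, f(3) = 7
  so the recurrence gives f(3) = 7.
From the proposed closed form f(n) = 2ⁿ - 1:
  f(3) = 7.
Both sides give 7 at n = 3, and the initial condition(s) match, so the closed form is consistent.

Yes, the closed form is correct.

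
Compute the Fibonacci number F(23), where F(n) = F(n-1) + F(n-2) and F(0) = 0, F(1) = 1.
Computing the sequence terms:
0, 1, 1, 2, 3, 5, 8, 13, 21, 34, 55, 89, 144, 233, 377, 610, 987, 1597, 2584, 4181, 6765, 10946, 17711, 28657

28657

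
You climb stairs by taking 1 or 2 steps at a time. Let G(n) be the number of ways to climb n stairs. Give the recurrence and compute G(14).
Condition on the size of the last step (1 to 2): before it there were n-1, …, n-2 stairs climbed, and these cases are disjoint, so G(n) = G(n-1) + G(n-2) (Fibonacci-type sequence).
Initial conditions by direct count (compositions of i into parts ≤ 2): G(1) = 1; G(2) = 2.
Iterating the recurrence: G(3) = 3, G(4) = 5, G(5) = 8, G(6) = 13, G(7) = 21, G(8) = 34, G(9) = 55, G(10) = 89, G(11) = 144, G(12) = 233, G(13) = 377, G(14) = 610.

G(n) = G(n-1) + G(n-2), G(1) = 1, G(2) = 2; G(14) = 610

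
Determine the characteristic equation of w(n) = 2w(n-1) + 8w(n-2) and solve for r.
Substitute w(n) = rⁿ and divide through by rⁿ⁻²: r² - 2r - 8 = 0
Factor: (r + 2)(r - 4) = 0, so r = -2, 4.
General solution: w(n) = A·(-2)ⁿ + B·4ⁿ

Characteristic: r² - 2r - 8 = 0, Roots: r = -2, 4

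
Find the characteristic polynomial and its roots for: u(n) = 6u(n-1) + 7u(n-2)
Substitute u(n) = rⁿ and divide through by rⁿ⁻²: r² - 6r - 7 = 0
Factor: (r - 7)(r + 1) = 0, so r = 7, -1.
General solution: u(n) = A·7ⁿ + B·(-1)ⁿ

Characteristic: r² - 6r - 7 = 0, Roots: r = 7, -1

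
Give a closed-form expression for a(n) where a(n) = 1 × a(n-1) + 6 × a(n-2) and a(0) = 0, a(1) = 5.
Recurrence: a(n) = 1 × a(n-1) + 6 × a(n-2), initial: a(0) = 0, a(1) = 5.
Characteristic equation: r² - 1r - 6 = 0, which factors as (r - 3)(r + 2) = 0, so r = 3, -2. General solution a(n) = A·3ⁿ + B·(-2)ⁿ. From a(0) = 0: A + B = 0. From a(1) = 5: 3A - 2B = 5. Solving gives A = 1, B = -1.

a(n) = 3ⁿ - (-2)ⁿ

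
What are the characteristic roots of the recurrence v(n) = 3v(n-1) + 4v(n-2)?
Substitute v(n) = rⁿ and divide through by rⁿ⁻²: r² - 3r - 4 = 0
Factor: (r - 4)(r + 1) = 0, so r = 4, -1.
General solution: v(n) = A·4ⁿ + B·(-1)ⁿ

Characteristic: r² - 3r - 4 = 0, Roots: r = 4, -1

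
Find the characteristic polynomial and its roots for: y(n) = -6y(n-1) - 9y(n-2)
Substitute y(n) = rⁿ and divide through by rⁿ⁻²: r² + 6r + 9 = 0
Factor: (r + 3)² = 0, so r = -3 (double root).
General solution: y(n) = (A + Bn)·(-3)ⁿ

Characteristic: r² + 6r + 9 = 0, Roots: r = -3 (double root)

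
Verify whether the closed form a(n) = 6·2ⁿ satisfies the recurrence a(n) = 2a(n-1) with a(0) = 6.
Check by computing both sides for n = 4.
From the recurrence with a(0) = 6:
  a(0) = 6, a(1) = 12, a(2) = 24, a(3) = 48, a(4) = 96
  so the recurrence gives a(4) = 96.
From the proposed closed form a(n) = 6·2ⁿ:
  a(4) = 96.
Both sides give 96 at n = 4, and the initial condition(s) match, so the closed form is consistent.

Yes, the closed form is correct.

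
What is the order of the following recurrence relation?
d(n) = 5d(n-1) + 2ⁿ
The order is the largest lag k for which d(n-k) appears. Here the deepest term is d(n-1) (the 2ⁿ term is non-homogeneous and does not affect the order), so the order is 1.

Order 1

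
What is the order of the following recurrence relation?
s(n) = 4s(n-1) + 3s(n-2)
The order is the largest lag k for which s(n-k) appears. Here the deepest term is s(n-2), so the order is 2.

Order 2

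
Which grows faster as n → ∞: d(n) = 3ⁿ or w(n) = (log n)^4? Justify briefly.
Comparing growth rates:
Growth-rate hierarchy: log n ≺ any polynomial ≺ any exponential cⁿ (c>1) ≺ n! ≺ nⁿ.
exponential base 3 dominates polylogarithmic (log n)^4 asymptotically.

d(n) grows faster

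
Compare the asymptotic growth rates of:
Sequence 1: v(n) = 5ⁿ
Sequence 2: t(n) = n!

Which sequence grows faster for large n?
Comparing growth rates:
Growth-rate hierarchy: log n ≺ any polynomial ≺ any exponential cⁿ (c>1) ≺ n! ≺ nⁿ.
factorial dominates exponential base 5 asymptotically.

t(n) grows faster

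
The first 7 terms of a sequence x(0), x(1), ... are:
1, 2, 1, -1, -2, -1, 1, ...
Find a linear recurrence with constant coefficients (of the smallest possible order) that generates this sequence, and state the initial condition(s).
Look for the lowest-order linear relation among consecutive terms.
Observation: x(n) - 1·x(n-1) - (-1)·x(n-2) = 0 holds for the shown terms, and no order-1 relation x(n) = α·x(n-1) + β fits.
Check at n=3: 1·1 + (-1)·2 = -1. ✓

x(n) = x(n-1) - x(n-2), x(0) = 1, x(1) = 2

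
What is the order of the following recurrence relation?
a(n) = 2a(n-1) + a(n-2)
The order is the largest lag k for which a(n-k) appears. Here the deepest term is a(n-2), so the order is 2.

Order 2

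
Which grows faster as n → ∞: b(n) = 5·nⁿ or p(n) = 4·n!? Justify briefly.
Comparing growth rates:
Growth-rate hierarchy: log n ≺ any polynomial ≺ any exponential cⁿ (c>1) ≺ n! ≺ nⁿ.
super-exponential nⁿ dominates factorial asymptotically.

b(n) grows faster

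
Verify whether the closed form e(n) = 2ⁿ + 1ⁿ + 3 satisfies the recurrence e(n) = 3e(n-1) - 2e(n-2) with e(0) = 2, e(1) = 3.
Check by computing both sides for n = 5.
From the recurrence with e(0) = 2, e(1) = 3:
  e(0) = 2, e(1) = 3, e(2) = 5, e(3) = 9, e(4) = 17, e(5) = 33
  so the recurrence gives e(5) = 33.
From the proposed closed form e(n) = 2ⁿ + 1ⁿ + 3:
  e(5) = 36.
The recurrence gives 33 but the closed form gives 36, so the closed form does not satisfy the recurrence.

No, the closed form is incorrect.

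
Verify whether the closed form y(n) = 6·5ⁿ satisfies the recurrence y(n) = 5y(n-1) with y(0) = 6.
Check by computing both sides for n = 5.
From the recurrence with y(0) = 6:
  y(0) = 6, y(1) = 30, y(2) = 150, y(3) = 750, y(4) = 3750, y(5) = 18750
  so the recurrence gives y(5) = 18750.
From the proposed closed form y(n) = 6·5ⁿ:
  y(5) = 18750.
Both sides give 18750 at n = 5, and the initial condition(s) match, so the closed form is consistent.

Yes, the closed form is correct.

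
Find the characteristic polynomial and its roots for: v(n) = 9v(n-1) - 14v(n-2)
Substitute v(n) = rⁿ and divide through by rⁿ⁻²: r² - 9r + 14 = 0
Factor: (r - 2)(r - 7) = 0, so r = 2, 7.
General solution: v(n) = A·2ⁿ + B·7ⁿ

Characteristic: r² - 9r + 14 = 0, Roots: r = 2, 7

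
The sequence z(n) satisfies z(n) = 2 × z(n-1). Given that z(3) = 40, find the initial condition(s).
In general z(n) = 2ⁿ · z(0). At n = 3: z(0) = z(3) / 2^3 = 40 / 8 = 5.

z(0) = 5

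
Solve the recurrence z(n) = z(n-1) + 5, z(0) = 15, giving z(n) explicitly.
Recurrence: z(n) = z(n-1) + 5, initial: z(0) = 15.
Each step adds 5, so z(n) = z(0) + 5n = 5n + 15.

z(n) = 5n + 15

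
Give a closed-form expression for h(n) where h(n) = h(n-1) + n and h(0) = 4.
Recurrence: h(n) = h(n-1) + n, initial: h(0) = 4.
Telescoping: h(n) = h(0) + Σᵢ₌₁ⁿ i = 4 + n(n+1)/2.

h(n) = n(n+1)/2 + 4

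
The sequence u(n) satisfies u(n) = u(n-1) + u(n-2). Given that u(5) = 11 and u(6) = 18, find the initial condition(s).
Work backwards using u(k) = u(k+2) - u(k+1):
u(4) = u(6) - u(5) = 18 - 11 = 7
u(3) = u(5) - u(4) = 11 - 7 = 4
u(2) = u(4) - u(3) = 7 - 4 = 3
u(1) = u(3) - u(2) = 4 - 3 = 1
u(0) = u(2) - u(1) = 3 - 1 = 2

u(0) = 2, u(1) = 1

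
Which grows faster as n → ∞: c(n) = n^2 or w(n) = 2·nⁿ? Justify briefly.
Comparing growth rates:
Growth-rate hierarchy: log n ≺ any polynomial ≺ any exponential cⁿ (c>1) ≺ n! ≺ nⁿ.
super-exponential nⁿ dominates polynomial degree 2 asymptotically.

w(n) grows faster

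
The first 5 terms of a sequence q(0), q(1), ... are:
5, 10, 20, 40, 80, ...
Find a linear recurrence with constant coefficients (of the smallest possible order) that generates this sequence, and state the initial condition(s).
Look for the lowest-order linear relation among consecutive terms.
Observation: each term is 2× the previous.
Check at n=2: 2·10 = 20. ✓

q(n) = 2 × q(n-1), q(0) = 5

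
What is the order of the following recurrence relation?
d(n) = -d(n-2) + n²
The order is the largest lag k for which d(n-k) appears. Here the deepest term is d(n-2) (the n² term is non-homogeneous and does not affect the order), so the order is 2.

Order 2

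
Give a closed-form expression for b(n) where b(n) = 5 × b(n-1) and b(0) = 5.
Recurrence: b(n) = 5 × b(n-1), initial: b(0) = 5.
Each term is 5 times the previous, so this is geometric with ratio 5. After n steps: b(n) = b(0)·5ⁿ = 5·5ⁿ.

b(n) = 5·5ⁿ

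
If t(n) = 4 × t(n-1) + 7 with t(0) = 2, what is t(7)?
Computing step by step:
t(0) = 2
t(1) = 4 × 2 + 7 = 15
t(2) = 4 × 15 + 7 = 67
t(3) = 4 × 67 + 7 = 275
t(4) = 4 × 275 + 7 = 1107
t(5) = 4 × 1107 + 7 = 4435
t(6) = 4 × 4435 + 7 = 17747
t(7) = 4 × 17747 + 7 = 70995

70995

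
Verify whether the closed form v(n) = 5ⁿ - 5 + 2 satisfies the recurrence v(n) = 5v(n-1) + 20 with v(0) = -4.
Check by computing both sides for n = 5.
From the recurrence with v(0) = -4:
  v(0) = -4, v(1) = 0, v(2) = 20, v(3) = 120, v(4) = 620, v(5) = 3120
  so the recurrence gives v(5) = 3120.
From the proposed closed form v(n) = 5ⁿ - 5 + 2:
  v(5) = 3122.
The recurrence gives 3120 but the closed form gives 3122, so the closed form does not satisfy the recurrence.

No, the closed form is incorrect.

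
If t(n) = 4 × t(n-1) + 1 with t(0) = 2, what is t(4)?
Computing step by step:
t(0) = 2
t(1) = 4 × 2 + 1 = 9
t(2) = 4 × 9 + 1 = 37
t(3) = 4 × 37 + 1 = 149
t(4) = 4 × 149 + 1 = 597

597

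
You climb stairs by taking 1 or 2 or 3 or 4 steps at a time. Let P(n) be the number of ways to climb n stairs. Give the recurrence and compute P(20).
Condition on the size of the last step (1 to 4): before it there were n-1, …, n-4 stairs climbed, and these cases are disjoint, so P(n) = P(n-1) + P(n-2) + P(n-3) + P(n-4) (order-4 linear recurrence).
Initial conditions by direct count (compositions of i into parts ≤ 4): P(1) = 1; P(2) = 2; P(3) = 4; P(4) = 8.
Iterating the recurrence: P(5) = 15, P(6) = 29, P(7) = 56, P(8) = 108, P(9) = 208, P(10) = 401, P(11) = 773, P(12) = 1490, P(13) = 2872, P(14) = 5536, P(15) = 10671, P(16) = 20569, P(17) = 39648, P(18) = 76424, P(19) = 147312, P(20) = 283953.

P(n) = P(n-1) + P(n-2) + P(n-3) + P(n-4), P(1) = 1, P(2) = 2, P(3) = 4, P(4) = 8; P(20) = 283953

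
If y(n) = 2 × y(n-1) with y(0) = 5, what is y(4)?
Computing step by step:
y(0) = 5
y(1) = 2 × 5 = 10
y(2) = 2 × 10 = 20
y(3) = 2 × 20 = 40
y(4) = 2 × 40 = 80

80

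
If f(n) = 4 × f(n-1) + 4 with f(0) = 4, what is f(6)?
Computing step by step:
f(0) = 4
f(1) = 4 × 4 + 4 = 20
f(2) = 4 × 20 + 4 = 84
f(3) = 4 × 84 + 4 = 340
f(4) = 4 × 340 + 4 = 1364
f(5) = 4 × 1364 + 4 = 5460
f(6) = 4 × 5460 + 4 = 21844

21844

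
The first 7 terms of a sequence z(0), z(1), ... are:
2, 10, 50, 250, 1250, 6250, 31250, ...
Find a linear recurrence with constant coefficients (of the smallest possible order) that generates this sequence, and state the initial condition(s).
Look for the lowest-order linear relation among consecutive terms.
Observation: each term is 5× the previous.
Check at n=2: 5·10 = 50. ✓

z(n) = 5 × z(n-1), z(0) = 2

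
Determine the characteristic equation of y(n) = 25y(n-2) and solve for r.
Substitute y(n) = rⁿ and divide through by rⁿ⁻²: r² - 25 = 0
Factor: (r + 5)(r - 5) = 0, so r = -5, 5.
General solution: y(n) = A·(-5)ⁿ + B·5ⁿ

Characteristic: r² - 25 = 0, Roots: r = -5, 5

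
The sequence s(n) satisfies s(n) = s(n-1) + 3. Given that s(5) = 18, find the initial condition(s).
s(5) = s(0) + 5·3, so s(0) = 18 - 15 = 3.

s(0) = 3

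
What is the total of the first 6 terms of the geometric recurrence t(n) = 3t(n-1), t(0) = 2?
Computing the sequence terms: 2, 6, 18, 54, 162, 486
Adding these values together:

728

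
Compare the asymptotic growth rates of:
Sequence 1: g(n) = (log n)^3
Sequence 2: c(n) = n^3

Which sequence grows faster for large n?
Comparing growth rates:
Growth-rate hierarchy: log n ≺ any polynomial ≺ any exponential cⁿ (c>1) ≺ n! ≺ nⁿ.
polynomial degree 3 dominates polylogarithmic (log n)^3 asymptotically.

c(n) grows faster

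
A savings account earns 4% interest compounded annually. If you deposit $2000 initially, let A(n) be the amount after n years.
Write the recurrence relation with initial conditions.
Each year the balance grows by 4%, i.e. is multiplied by 1 + 4/100 = 1.04, so A(n) = 1.04 × A(n-1). The initial deposit gives A(0) = 2000.
Unrolling gives the closed form A(n) = 2000 × (1.04)ⁿ.

A(n) = 1.04 × A(n-1), A(0) = 2000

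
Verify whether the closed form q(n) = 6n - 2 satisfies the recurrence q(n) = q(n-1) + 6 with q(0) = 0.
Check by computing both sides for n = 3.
From the recurrence with q(0) = 0:
  q(0) = 0, q(1) = 6, q(2) = 12, q(3) = 18
  so the recurrence gives q(3) = 18.
From the proposed closed form q(n) = 6n - 2:
  q(3) = 16.
The recurrence gives 18 but the closed form gives 16, so the closed form does not satisfy the recurrence.

No, the closed form is incorrect.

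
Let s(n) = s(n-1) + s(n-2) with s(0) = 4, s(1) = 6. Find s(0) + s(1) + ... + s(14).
Computing the sequence terms: 4, 6, 10, 16, 26, 42, 68, 110, 178, 288, 466, 754, 1220, 1974, 3194
Adding these values together:

8356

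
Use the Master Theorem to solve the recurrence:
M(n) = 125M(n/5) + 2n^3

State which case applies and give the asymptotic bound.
Master Theorem template: M(n) = a·M(n/b) + f(n).
Here: a=125, b=5, f(n)=2n^3
Compute log_b(a) = log_5(125) = 3.
f(n) = 2n^3 = Θ(n^3). Case 2: M(n) = Θ(n^3 log n).

Case 2: M(n) = Θ(n^3 log n)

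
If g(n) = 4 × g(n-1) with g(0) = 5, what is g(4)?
Computing step by step:
g(0) = 5
g(1) = 4 × 5 = 20
g(2) = 4 × 20 = 80
g(3) = 4 × 80 = 320
g(4) = 4 × 320 = 1280

1280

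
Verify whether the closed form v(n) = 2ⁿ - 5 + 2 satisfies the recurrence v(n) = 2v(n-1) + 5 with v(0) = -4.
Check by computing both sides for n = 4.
From the recurrence with v(0) = -4:
  v(0) = -4, v(1) = -3, v(2) = -1, v(3) = 3, v(4) = 11
  so the recurrence gives v(4) = 11.
From the proposed closed form v(n) = 2ⁿ - 5 + 2:
  v(4) = 13.
The recurrence gives 11 but the closed form gives 13, so the closed form does not satisfy the recurrence.

No, the closed form is incorrect.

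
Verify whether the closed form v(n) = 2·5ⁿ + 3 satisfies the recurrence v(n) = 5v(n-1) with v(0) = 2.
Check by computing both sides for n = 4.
From the recurrence with v(0) = 2:
  v(0) = 2, v(1) = 10, v(2) = 50, v(3) = 250, v(4) = 1250
  so the recurrence gives v(4) = 1250.
From the proposed closed form v(n) = 2·5ⁿ + 3:
  v(4) = 1253.
The recurrence gives 1250 but the closed form gives 1253, so the closed form does not satisfy the recurrence.

No, the closed form is incorrect.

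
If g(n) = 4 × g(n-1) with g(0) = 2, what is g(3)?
Computing step by step:
g(0) = 2
g(1) = 4 × 2 = 8
g(2) = 4 × 8 = 32
g(3) = 4 × 32 = 128

128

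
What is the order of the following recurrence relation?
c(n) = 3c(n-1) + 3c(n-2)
The order is the largest lag k for which c(n-k) appears. Here the deepest term is c(n-2), so the order is 2.

Order 2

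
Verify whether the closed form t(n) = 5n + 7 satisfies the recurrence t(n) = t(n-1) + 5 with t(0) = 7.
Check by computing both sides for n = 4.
From the recurrence with t(0) = 7:
  t(0) = 7, t(1) = 12, t(2) = 17, t(3) = 22, t(4) = 27
  so the recurrence gives t(4) = 27.
From the proposed closed form t(n) = 5n + 7:
  t(4) = 27.
Both sides give 27 at n = 4, and the initial condition(s) match, so the closed form is consistent.

Yes, the closed form is correct.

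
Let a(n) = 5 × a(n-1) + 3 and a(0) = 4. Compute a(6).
Computing step by step:
a(0) = 4
a(1) = 5 × 4 + 3 = 23
a(2) = 5 × 23 + 3 = 118
a(3) = 5 × 118 + 3 = 593
a(4) = 5 × 593 + 3 = 2968
a(5) = 5 × 2968 + 3 = 14843
a(6) = 5 × 14843 + 3 = 74218

74218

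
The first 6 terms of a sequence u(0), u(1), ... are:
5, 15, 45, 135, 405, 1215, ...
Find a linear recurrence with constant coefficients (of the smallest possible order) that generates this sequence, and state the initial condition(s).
Look for the lowest-order linear relation among consecutive terms.
Observation: each term is 3× the previous.
Check at n=2: 3·15 = 45. ✓

u(n) = 3 × u(n-1), u(0) = 5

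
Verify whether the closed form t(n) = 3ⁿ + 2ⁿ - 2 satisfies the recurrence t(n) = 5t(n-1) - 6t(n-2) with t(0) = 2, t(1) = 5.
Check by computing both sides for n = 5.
From the recurrence with t(0) = 2, t(1) = 5:
  t(0) = 2, t(1) = 5, t(2) = 13, t(3) = 35, t(4) = 97, t(5) = 275
  so the recurrence gives t(5) = 275.
From the proposed closed form t(n) = 3ⁿ + 2ⁿ - 2:
  t(5) = 273.
The recurrence gives 275 but the closed form gives 273, so the closed form does not satisfy the recurrence.

No, the closed form is incorrect.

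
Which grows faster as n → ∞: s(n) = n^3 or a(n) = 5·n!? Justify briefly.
Comparing growth rates:
Growth-rate hierarchy: log n ≺ any polynomial ≺ any exponential cⁿ (c>1) ≺ n! ≺ nⁿ.
factorial dominates polynomial degree 3 asymptotically.

a(n) grows faster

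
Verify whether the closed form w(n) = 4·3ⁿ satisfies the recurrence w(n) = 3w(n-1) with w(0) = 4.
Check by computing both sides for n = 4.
From the recurrence with w(0) = 4:
  w(0) = 4, w(1) = 12, w(2) = 36, w(3) = 108, w(4) = 324
  so the recurrence gives w(4) = 324.
From the proposed closed form w(n) = 4·3ⁿ:
  w(4) = 324.
Both sides give 324 at n = 4, and the initial condition(s) match, so the closed form is consistent.

Yes, the closed form is correct.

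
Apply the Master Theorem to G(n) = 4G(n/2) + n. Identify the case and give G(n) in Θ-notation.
Master Theorem template: G(n) = a·G(n/b) + f(n).
Here: a=4, b=2, f(n)=n
Compute log_b(a) = log_2(4) = 2.
f(n) = n = O(n^(2-ε)) with ε = 1. Case 1: G(n) = Θ(n^log_b(a)) = Θ(n^2).

Case 1: G(n) = Θ(n^2)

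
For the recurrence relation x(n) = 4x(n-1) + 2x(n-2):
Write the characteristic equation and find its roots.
Substitute x(n) = rⁿ and divide through by rⁿ⁻²: r² - 4r - 2 = 0
Discriminant: 4² + 4·2 = 24, not a perfect square, so by the quadratic formula r = (4 ± √24)/2.
General solution: x(n) = A·r₁ⁿ + B·r₂ⁿ where r₁,r₂ = (4 ± √24)/2

Characteristic: r² - 4r - 2 = 0, Roots: r = (4 ± √24)/2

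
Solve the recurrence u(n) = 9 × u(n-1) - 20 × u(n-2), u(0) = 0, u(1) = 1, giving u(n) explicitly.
Recurrence: u(n) = 9 × u(n-1) - 20 × u(n-2), initial: u(0) = 0, u(1) = 1.
Characteristic equation: r² - 9r + 20 = 0, which factors as (r - 5)(r - 4) = 0, so r = 5, 4. General solution u(n) = A·5ⁿ + B·4ⁿ. From u(0) = 0: A + B = 0. From u(1) = 1: 5A + 4B = 1. Solving gives A = 1, B = -1.

u(n) = 5ⁿ - 4ⁿ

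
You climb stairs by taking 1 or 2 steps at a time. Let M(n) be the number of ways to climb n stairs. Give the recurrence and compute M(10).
Condition on the size of the last step (1 to 2): before it there were n-1, …, n-2 stairs climbed, and these cases are disjoint, so M(n) = M(n-1) + M(n-2) (Fibonacci-type sequence).
Initial conditions by direct count (compositions of i into parts ≤ 2): M(1) = 1; M(2) = 2.
Iterating the recurrence: M(3) = 3, M(4) = 5, M(5) = 8, M(6) = 13, M(7) = 21, M(8) = 34, M(9) = 55, M(10) = 89.

M(n) = M(n-1) + M(n-2), M(1) = 1, M(2) = 2; M(10) = 89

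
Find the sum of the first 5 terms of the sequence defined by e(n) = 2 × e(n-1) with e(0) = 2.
Computing the sequence terms: 2, 4, 8, 16, 32
Adding these values together:

62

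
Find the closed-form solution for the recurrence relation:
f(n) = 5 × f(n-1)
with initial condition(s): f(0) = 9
Recurrence: f(n) = 5 × f(n-1), initial: f(0) = 9.
Each term is 5 times the previous, so this is geometric with ratio 5. After n steps: f(n) = f(0)·5ⁿ = 9·5ⁿ.

f(n) = 9·5ⁿ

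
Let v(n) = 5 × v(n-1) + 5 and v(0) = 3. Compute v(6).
Computing step by step:
v(0) = 3
v(1) = 5 × 3 + 5 = 20
v(2) = 5 × 20 + 5 = 105
v(3) = 5 × 105 + 5 = 530
v(4) = 5 × 530 + 5 = 2655
v(5) = 5 × 2655 + 5 = 13280
v(6) = 5 × 13280 + 5 = 66405

66405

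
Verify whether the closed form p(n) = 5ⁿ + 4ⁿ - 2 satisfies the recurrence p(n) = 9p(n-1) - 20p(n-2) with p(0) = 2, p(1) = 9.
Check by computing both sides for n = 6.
From the recurrence with p(0) = 2, p(1) = 9:
  p(0) = 2, p(1) = 9, p(2) = 41, p(3) = 189, p(4) = 881, p(5) = 4149, p(6) = 19721
  so the recurrence gives p(6) = 19721.
From the proposed closed form p(n) = 5ⁿ + 4ⁿ - 2:
  p(6) = 19719.
The recurrence gives 19721 but the closed form gives 19719, so the closed form does not satisfy the recurrence.

No, the closed form is incorrect.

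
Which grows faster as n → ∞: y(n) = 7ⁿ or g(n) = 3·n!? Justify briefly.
Comparing growth rates:
Growth-rate hierarchy: log n ≺ any polynomial ≺ any exponential cⁿ (c>1) ≺ n! ≺ nⁿ.
factorial dominates exponential base 7 asymptotically.

g(n) grows faster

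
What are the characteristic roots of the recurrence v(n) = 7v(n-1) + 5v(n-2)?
Substitute v(n) = rⁿ and divide through by rⁿ⁻²: r² - 7r - 5 = 0
Discriminant: 7² + 4·5 = 69, not a perfect square, so by the quadratic formula r = (7 ± √69)/2.
General solution: v(n) = A·r₁ⁿ + B·r₂ⁿ where r₁,r₂ = (7 ± √69)/2

Characteristic: r² - 7r - 5 = 0, Roots: r = (7 ± √69)/2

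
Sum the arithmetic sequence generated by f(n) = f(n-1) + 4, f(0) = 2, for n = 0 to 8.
Computing the sequence terms: 2, 6, 10, 14, 18, 22, 26, 30, 34
Adding these values together:

162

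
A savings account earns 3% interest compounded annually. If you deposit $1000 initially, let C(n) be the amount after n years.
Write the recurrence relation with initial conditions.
Each year the balance grows by 3%, i.e. is multiplied by 1 + 3/100 = 1.03, so C(n) = 1.03 × C(n-1). The initial deposit gives C(0) = 1000.
Unrolling gives the closed form C(n) = 1000 × (1.03)ⁿ.

C(n) = 1.03 × C(n-1), C(0) = 1000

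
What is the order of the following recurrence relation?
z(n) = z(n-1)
The order is the largest lag k for which z(n-k) appears. Here the deepest term is z(n-1), so the order is 1.

Order 1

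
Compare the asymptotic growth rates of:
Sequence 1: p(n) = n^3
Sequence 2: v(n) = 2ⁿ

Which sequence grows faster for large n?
Comparing growth rates:
Growth-rate hierarchy: log n ≺ any polynomial ≺ any exponential cⁿ (c>1) ≺ n! ≺ nⁿ.
exponential base 2 dominates polynomial degree 3 asymptotically.

v(n) grows faster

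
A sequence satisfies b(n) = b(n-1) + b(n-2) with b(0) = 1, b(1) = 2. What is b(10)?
Computing the sequence terms:
1, 2, 3, 5, 8, 13, 21, 34, 55, 89, 144

144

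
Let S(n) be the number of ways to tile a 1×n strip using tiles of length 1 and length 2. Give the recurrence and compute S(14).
Condition on the last tile: it has length 1 (leaving a 1×(n-1) strip) or length 2 (leaving a 1×(n-2) strip), so S(n) = S(n-1) + S(n-2) (order-2 linear recurrence).
For 0 ≤ i < 2 only unit tiles fit, so S(i) = 1.
Iterating the recurrence: S(2) = 2, S(3) = 3, S(4) = 5, S(5) = 8, S(6) = 13, S(7) = 21, S(8) = 34, S(9) = 55, S(10) = 89, S(11) = 144, S(12) = 233, S(13) = 377, S(14) = 610.

S(n) = S(n-1) + S(n-2), with S(i) = 1 for 0 ≤ i < 2; S(14) = 610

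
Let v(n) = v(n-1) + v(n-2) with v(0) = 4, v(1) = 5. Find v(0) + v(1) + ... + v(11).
Computing the sequence terms: 4, 5, 9, 14, 23, 37, 60, 97, 157, 254, 411, 665
Adding these values together:

1736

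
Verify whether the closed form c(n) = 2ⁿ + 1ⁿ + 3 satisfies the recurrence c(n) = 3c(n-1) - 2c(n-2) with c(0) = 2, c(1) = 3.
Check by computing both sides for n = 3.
From the recurrence with c(0) = 2, c(1) = 3:
  c(0) = 2, c(1) = 3, c(2) = 5, c(3) = 9
  so the recurrence gives c(3) = 9.
From the proposed closed form c(n) = 2ⁿ + 1ⁿ + 3:
  c(3) = 12.
The recurrence gives 9 but the closed form gives 12, so the closed form does not satisfy the recurrence.

No, the closed form is incorrect.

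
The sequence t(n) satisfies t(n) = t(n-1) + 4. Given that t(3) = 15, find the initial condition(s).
t(3) = t(0) + 3·4, so t(0) = 15 - 12 = 3.

t(0) = 3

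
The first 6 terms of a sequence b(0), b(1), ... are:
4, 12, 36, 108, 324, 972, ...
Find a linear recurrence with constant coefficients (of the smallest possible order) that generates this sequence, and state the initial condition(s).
Look for the lowest-order linear relation among consecutive terms.
Observation: each term is 3× the previous.
Check at n=2: 3·12 = 36. ✓

b(n) = 3 × b(n-1), b(0) = 4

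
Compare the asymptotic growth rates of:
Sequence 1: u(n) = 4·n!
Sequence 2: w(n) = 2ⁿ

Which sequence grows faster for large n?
Comparing growth rates:
Growth-rate hierarchy: log n ≺ any polynomial ≺ any exponential cⁿ (c>1) ≺ n! ≺ nⁿ.
factorial dominates exponential base 2 asymptotically.

u(n) grows faster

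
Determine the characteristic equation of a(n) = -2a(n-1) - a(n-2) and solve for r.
Substitute a(n) = rⁿ and divide through by rⁿ⁻²: r² + 2r + 1 = 0
Factor: (r + 1)² = 0, so r = -1 (double root).
General solution: a(n) = (A + Bn)·(-1)ⁿ

Characteristic: r² + 2r + 1 = 0, Roots: r = -1 (double root)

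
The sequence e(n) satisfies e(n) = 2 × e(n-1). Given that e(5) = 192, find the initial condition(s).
In general e(n) = 2ⁿ · e(0). At n = 5: e(0) = e(5) / 2^5 = 192 / 32 = 6.

e(0) = 6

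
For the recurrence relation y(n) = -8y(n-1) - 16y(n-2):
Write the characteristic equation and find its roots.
Substitute y(n) = rⁿ and divide through by rⁿ⁻²: r² + 8r + 16 = 0
Factor: (r + 4)² = 0, so r = -4 (double root).
General solution: y(n) = (A + Bn)·(-4)ⁿ

Characteristic: r² + 8r + 16 = 0, Roots: r = -4 (double root)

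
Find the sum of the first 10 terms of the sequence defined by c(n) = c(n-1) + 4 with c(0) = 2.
Computing the sequence terms: 2, 6, 10, 14, 18, 22, 26, 30, 34, 38
Adding these values together:

200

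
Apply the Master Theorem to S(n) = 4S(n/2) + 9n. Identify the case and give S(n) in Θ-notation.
Master Theorem template: S(n) = a·S(n/b) + f(n).
Here: a=4, b=2, f(n)=9n
Compute log_b(a) = log_2(4) = 2.
f(n) = 9n = O(n^(2-ε)) with ε = 1. Case 1: S(n) = Θ(n^log_b(a)) = Θ(n^2).

Case 1: S(n) = Θ(n^2)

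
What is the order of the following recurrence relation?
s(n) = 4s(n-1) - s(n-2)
The order is the largest lag k for which s(n-k) appears. Here the deepest term is s(n-2), so the order is 2.

Order 2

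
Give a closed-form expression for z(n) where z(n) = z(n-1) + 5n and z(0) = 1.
Recurrence: z(n) = z(n-1) + 5n, initial: z(0) = 1.
Telescoping: z(n) = z(0) + 5·Σᵢ₌₁ⁿ i = 1 + 5·n(n+1)/2.

z(n) = 5·n(n+1)/2 + 1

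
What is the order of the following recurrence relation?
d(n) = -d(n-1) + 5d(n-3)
The order is the largest lag k for which d(n-k) appears. Here the deepest term is d(n-3), so the order is 3.

Order 3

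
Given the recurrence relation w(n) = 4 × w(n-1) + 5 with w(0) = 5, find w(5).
Computing step by step:
w(0) = 5
w(1) = 4 × 5 + 5 = 25
w(2) = 4 × 25 + 5 = 105
w(3) = 4 × 105 + 5 = 425
w(4) = 4 × 425 + 5 = 1705
w(5) = 4 × 1705 + 5 = 6825

6825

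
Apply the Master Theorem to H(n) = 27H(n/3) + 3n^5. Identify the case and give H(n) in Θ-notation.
Master Theorem template: H(n) = a·H(n/b) + f(n).
Here: a=27, b=3, f(n)=3n^5
Compute log_b(a) = log_3(27) = 3.
f(n) = 3n^5 = Ω(n^(3+ε)) with ε = 2, and the regularity condition holds (a·f(n/b) = (a/b^5)·f(n) with a/b^5 = 3^-2 < 1). Case 3: H(n) = Θ(f(n)) = Θ(n^5).

Case 3: H(n) = Θ(n^5)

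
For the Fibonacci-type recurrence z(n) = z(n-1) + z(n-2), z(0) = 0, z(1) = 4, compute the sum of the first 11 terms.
Computing the sequence terms: 0, 4, 4, 8, 12, 20, 32, 52, 84, 136, 220
Adding these values together:

572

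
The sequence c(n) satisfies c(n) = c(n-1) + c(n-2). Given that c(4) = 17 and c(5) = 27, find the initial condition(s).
Work backwards using c(k) = c(k+2) - c(k+1):
c(3) = c(5) - c(4) = 27 - 17 = 10
c(2) = c(4) - c(3) = 17 - 10 = 7
c(1) = c(3) - c(2) = 10 - 7 = 3
c(0) = c(2) - c(1) = 7 - 3 = 4

c(0) = 4, c(1) = 3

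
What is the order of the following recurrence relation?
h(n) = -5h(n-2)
The order is the largest lag k for which h(n-k) appears. Here the deepest term is h(n-2), so the order is 2.

Order 2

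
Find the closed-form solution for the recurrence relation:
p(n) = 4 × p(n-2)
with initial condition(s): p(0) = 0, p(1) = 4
Recurrence: p(n) = 4 × p(n-2), initial: p(0) = 0, p(1) = 4.
Characteristic equation: r² - 4 = 0, which factors as (r - 2)(r + 2) = 0, so r = 2, -2. General solution p(n) = A·2ⁿ + B·(-2)ⁿ. From p(0) = 0: A + B = 0. From p(1) = 4: 2A - 2B = 4. Solving gives A = 1, B = -1.

p(n) = 2ⁿ - (-2)ⁿ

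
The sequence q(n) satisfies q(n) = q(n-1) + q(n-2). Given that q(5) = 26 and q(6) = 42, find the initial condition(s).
Work backwards using q(k) = q(k+2) - q(k+1):
q(4) = q(6) - q(5) = 42 - 26 = 16
q(3) = q(5) - q(4) = 26 - 16 = 10
q(2) = q(4) - q(3) = 16 - 10 = 6
q(1) = q(3) - q(2) = 10 - 6 = 4
q(0) = q(2) - q(1) = 6 - 4 = 2

q(0) = 2, q(1) = 4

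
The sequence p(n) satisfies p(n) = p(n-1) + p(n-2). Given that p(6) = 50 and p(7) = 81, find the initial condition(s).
Work backwards using p(k) = p(k+2) - p(k+1):
p(5) = p(7) - p(6) = 81 - 50 = 31
p(4) = p(6) - p(5) = 50 - 31 = 19
p(3) = p(5) - p(4) = 31 - 19 = 12
p(2) = p(4) - p(3) = 19 - 12 = 7
p(1) = p(3) - p(2) = 12 - 7 = 5
p(0) = p(2) - p(1) = 7 - 5 = 2

p(0) = 2, p(1) = 5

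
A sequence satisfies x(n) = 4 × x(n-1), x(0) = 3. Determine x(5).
Computing step by step:
x(0) = 3
x(1) = 4 × 3 = 12
x(2) = 4 × 12 = 48
x(3) = 4 × 48 = 192
x(4) = 4 × 192 = 768
x(5) = 4 × 768 = 3072

3072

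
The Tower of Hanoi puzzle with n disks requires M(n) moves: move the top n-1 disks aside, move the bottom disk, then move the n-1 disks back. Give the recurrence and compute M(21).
Moving n disks = move the top n-1 disks aside (M(n-1) moves) + move the largest disk (1 move) + move the n-1 disks back on top (M(n-1) moves), so M(n) = 2M(n-1) + 1, with M(1) = 1 (a single disk takes one move).
First terms: 1, 3, 7, 15, 31, 63, … — each is one less than a power of 2. Indeed M(n) + 1 = 2(M(n-1) + 1) with M(1) + 1 = 2, so M(n) + 1 = 2ⁿ and M(n) = 2ⁿ - 1.
Hence M(21) = 2^21 - 1 = 2097152 - 1 = 2097151.

M(n) = 2M(n-1) + 1, M(1) = 1; M(21) = 2097151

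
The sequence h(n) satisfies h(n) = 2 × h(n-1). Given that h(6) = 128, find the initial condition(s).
In general h(n) = 2ⁿ · h(0). At n = 6: h(0) = h(6) / 2^6 = 128 / 64 = 2.

h(0) = 2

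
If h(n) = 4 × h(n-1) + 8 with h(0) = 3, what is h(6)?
Computing step by step:
h(0) = 3
h(1) = 4 × 3 + 8 = 20
h(2) = 4 × 20 + 8 = 88
h(3) = 4 × 88 + 8 = 360
h(4) = 4 × 360 + 8 = 1448
h(5) = 4 × 1448 + 8 = 5800
h(6) = 4 × 5800 + 8 = 23208

23208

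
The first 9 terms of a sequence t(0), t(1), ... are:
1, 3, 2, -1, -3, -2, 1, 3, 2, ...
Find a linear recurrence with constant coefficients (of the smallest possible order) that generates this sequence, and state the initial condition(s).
Look for the lowest-order linear relation among consecutive terms.
Observation: t(n) - 1·t(n-1) - (-1)·t(n-2) = 0 holds for the shown terms, and no order-1 relation t(n) = α·t(n-1) + β fits.
Check at n=3: 1·2 + (-1)·3 = -1. ✓

t(n) = t(n-1) - t(n-2), t(0) = 1, t(1) = 3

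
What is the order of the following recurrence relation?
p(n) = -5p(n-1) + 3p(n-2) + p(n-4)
The order is the largest lag k for which p(n-k) appears. Here the deepest term is p(n-4), so the order is 4.

Order 4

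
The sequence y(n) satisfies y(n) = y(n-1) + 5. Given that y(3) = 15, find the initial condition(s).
y(3) = y(0) + 3·5, so y(0) = 15 - 15 = 0.

y(0) = 0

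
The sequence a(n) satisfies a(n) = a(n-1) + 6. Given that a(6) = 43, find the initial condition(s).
a(6) = a(0) + 6·6, so a(0) = 43 - 36 = 7.

a(0) = 7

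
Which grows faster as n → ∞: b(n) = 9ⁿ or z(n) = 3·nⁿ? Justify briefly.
Comparing growth rates:
Growth-rate hierarchy: log n ≺ any polynomial ≺ any exponential cⁿ (c>1) ≺ n! ≺ nⁿ.
super-exponential nⁿ dominates exponential base 9 asymptotically.

z(n) grows faster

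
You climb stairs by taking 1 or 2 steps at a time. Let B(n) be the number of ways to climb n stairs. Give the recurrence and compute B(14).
Condition on the size of the last step (1 to 2): before it there were n-1, …, n-2 stairs climbed, and these cases are disjoint, so B(n) = B(n-1) + B(n-2) (Fibonacci-type sequence).
Initial conditions by direct count (compositions of i into parts ≤ 2): B(1) = 1; B(2) = 2.
Iterating the recurrence: B(3) = 3, B(4) = 5, B(5) = 8, B(6) = 13, B(7) = 21, B(8) = 34, B(9) = 55, B(10) = 89, B(11) = 144, B(12) = 233, B(13) = 377, B(14) = 610.

B(n) = B(n-1) + B(n-2), B(1) = 1, B(2) = 2; B(14) = 610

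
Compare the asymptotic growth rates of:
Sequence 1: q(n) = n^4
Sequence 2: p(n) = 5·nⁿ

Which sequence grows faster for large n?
Comparing growth rates:
Growth-rate hierarchy: log n ≺ any polynomial ≺ any exponential cⁿ (c>1) ≺ n! ≺ nⁿ.
super-exponential nⁿ dominates polynomial degree 4 asymptotically.

p(n) grows faster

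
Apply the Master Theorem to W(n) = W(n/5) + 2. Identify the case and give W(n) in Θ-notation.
Master Theorem template: W(n) = a·W(n/b) + f(n).
Here: a=1, b=5, f(n)=2
Compute log_b(a) = log_5(1) = 0.
f(n) = 2 = Θ(1). Case 2: W(n) = Θ(log n).

Case 2: W(n) = Θ(log n)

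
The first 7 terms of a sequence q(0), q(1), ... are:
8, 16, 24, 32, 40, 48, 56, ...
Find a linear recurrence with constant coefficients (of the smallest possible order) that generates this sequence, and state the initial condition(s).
Look for the lowest-order linear relation among consecutive terms.
Observation: consecutive differences are constant (= 8).
Check at n=2: 1·16 + 8 = 24. ✓

q(n) = q(n-1) + 8, q(0) = 8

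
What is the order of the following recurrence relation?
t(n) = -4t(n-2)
The order is the largest lag k for which t(n-k) appears. Here the deepest term is t(n-2), so the order is 2.

Order 2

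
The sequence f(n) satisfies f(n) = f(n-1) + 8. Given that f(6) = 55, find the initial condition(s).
f(6) = f(0) + 6·8, so f(0) = 55 - 48 = 7.

f(0) = 7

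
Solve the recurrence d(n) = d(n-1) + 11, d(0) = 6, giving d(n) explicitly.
Recurrence: d(n) = d(n-1) + 11, initial: d(0) = 6.
Each step adds 11, so d(n) = d(0) + 11n = 11n + 6.

d(n) = 11n + 6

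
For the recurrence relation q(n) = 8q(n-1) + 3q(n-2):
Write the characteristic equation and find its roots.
Substitute q(n) = rⁿ and divide through by rⁿ⁻²: r² - 8r - 3 = 0
Discriminant: 8² + 4·3 = 76, not a perfect square, so by the quadratic formula r = (8 ± √76)/2.
General solution: q(n) = A·r₁ⁿ + B·r₂ⁿ where r₁,r₂ = (8 ± √76)/2

Characteristic: r² - 8r - 3 = 0, Roots: r = (8 ± √76)/2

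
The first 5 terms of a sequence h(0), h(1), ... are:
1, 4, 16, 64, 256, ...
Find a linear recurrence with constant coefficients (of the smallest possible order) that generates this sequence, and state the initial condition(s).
Look for the lowest-order linear relation among consecutive terms.
Observation: each term is 4× the previous.
Check at n=2: 4·4 = 16. ✓

h(n) = 4 × h(n-1), h(0) = 1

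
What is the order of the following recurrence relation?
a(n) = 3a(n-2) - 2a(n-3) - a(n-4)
The order is the largest lag k for which a(n-k) appears. Here the deepest term is a(n-4), so the order is 4.

Order 4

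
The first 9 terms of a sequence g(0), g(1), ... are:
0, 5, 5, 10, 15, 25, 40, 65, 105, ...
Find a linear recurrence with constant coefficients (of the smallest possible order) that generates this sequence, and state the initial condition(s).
Look for the lowest-order linear relation among consecutive terms.
Observation: g(n) - 1·g(n-1) - (1)·g(n-2) = 0 holds for the shown terms, and no order-1 relation g(n) = α·g(n-1) + β fits.
Check at n=3: 1·5 + (1)·5 = 10. ✓

g(n) = g(n-1) + g(n-2), g(0) = 0, g(1) = 5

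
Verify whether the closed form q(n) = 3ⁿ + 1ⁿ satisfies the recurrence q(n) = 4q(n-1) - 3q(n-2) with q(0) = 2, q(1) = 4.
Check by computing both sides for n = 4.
From the recurrence with q(0) = 2, q(1) = 4:
  q(0) = 2, q(1) = 4, q(2) = 10, q(3) = 28, q(4) = 82
  so the recurrence gives q(4) = 82.
From the proposed closed form q(n) = 3ⁿ + 1ⁿ:
  q(4) = 82.
Both sides give 82 at n = 4, and the initial condition(s) match, so the closed form is consistent.

Yes, the closed form is correct.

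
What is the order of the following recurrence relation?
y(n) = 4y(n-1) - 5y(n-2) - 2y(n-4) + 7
The order is the largest lag k for which y(n-k) appears. Here the deepest term is y(n-4) (the 7 term is non-homogeneous and does not affect the order), so the order is 4.

Order 4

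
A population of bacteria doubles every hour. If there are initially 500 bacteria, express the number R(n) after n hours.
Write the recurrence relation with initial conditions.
Each hour multiplies the count by 2, so the count after n hours depends only on the count after n-1 hours: R(n) = 2 × R(n-1). The starting count gives R(0) = 500.
Unrolling n times gives the closed form R(n) = 500 × 2ⁿ.

R(n) = 2 × R(n-1), R(0) = 500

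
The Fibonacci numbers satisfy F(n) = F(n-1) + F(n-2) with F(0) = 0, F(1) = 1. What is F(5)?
Computing the sequence terms:
0, 1, 1, 2, 3, 5

5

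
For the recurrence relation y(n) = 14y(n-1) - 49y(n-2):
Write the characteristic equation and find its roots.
Substitute y(n) = rⁿ and divide through by rⁿ⁻²: r² - 14r + 49 = 0
Factor: (r - 7)² = 0, so r = 7 (double root).
General solution: y(n) = (A + Bn)·7ⁿ

Characteristic: r² - 14r + 49 = 0, Roots: r = 7 (double root)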